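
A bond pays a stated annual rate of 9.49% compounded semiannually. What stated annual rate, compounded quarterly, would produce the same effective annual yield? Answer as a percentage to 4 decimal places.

EAR = (1 + 0.0949/2)^2 − 1 = 0.097152.
Solve (1 + r/4)^4 = 1.097152: r/4 = 1.097152^(1/4) − 1 = 0.023450, so r = 0.093800 = 9.3800%.

9.3800%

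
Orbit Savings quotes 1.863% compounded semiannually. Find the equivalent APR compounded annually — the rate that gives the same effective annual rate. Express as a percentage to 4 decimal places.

EAR = (1 + 0.01863/2)^2 − 1 = 0.018717.
Compounded annually, the equivalent nominal rate is the EAR itself: 1.8717%.

1.8717%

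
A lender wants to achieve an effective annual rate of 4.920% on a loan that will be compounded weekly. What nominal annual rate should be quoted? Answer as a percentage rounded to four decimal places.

(1 + r/52)^52 − 1 = 0.04920, so 1 + r/52 = 1.04920^(1/52).
r/52 = 0.000924, so r = 0.048050 = 4.8050%.

4.8050%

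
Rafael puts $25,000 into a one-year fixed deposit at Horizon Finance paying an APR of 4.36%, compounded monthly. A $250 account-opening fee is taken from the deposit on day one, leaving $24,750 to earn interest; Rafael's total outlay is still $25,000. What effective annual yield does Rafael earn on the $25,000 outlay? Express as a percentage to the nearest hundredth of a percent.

Value after one year: 24,750 × (1 + 0.0436/12)^12 = 24,750 × 1.044482 = $25,850.93.
Effective yield on the $25,000 outlay: 25,850.93 / 25,000 − 1 = 0.034037 = 3.40%.

3.40%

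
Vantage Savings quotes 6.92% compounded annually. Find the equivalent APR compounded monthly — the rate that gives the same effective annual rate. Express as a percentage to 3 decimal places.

Compounded annually, EAR = nominal = 0.069200.
Solve (1 + r/12)^12 = 1.069200: r/12 = 1.069200^(1/12) − 1 = 0.005591, so r = 0.067098 = 6.710%.

6.710%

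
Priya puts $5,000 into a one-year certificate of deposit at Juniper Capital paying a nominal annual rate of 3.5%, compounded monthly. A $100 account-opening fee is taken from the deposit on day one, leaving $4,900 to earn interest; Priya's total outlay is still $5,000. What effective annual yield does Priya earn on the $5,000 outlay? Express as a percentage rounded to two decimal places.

Value after one year: 4,900 × (1 + 0.035/12)^12 = 4,900 × 1.035567 = $5,074.28.
Effective yield on the $5,000 outlay: 5,074.28 / 5,000 − 1 = 0.014856 = 1.49%.

1.49%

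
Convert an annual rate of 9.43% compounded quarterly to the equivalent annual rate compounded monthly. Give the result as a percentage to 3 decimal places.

EAR = (1 + 0.0943/4)^4 − 1 = 0.097687.
Solve (1 + r/12)^12 = 1.097687: r/12 = 1.097687^(1/12) − 1 = 0.007797, so r = 0.093569 = 9.357%.

9.357%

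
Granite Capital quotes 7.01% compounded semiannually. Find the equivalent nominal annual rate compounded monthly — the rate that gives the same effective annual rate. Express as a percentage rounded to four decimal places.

EAR = (1 + 0.0701/2)^2 − 1 = 0.071329.
Solve (1 + r/12)^12 = 1.071329: r/12 = 1.071329^(1/12) − 1 = 0.005758, so r = 0.069098 = 6.9098%.

6.9098%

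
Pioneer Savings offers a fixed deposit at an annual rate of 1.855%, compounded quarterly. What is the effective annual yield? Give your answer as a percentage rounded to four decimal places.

EAR = (1 + 0.01855/4)^4 − 1.
= (1 + 0.004638)^4 − 1 = 1.018679 − 1 = 1.8679%.

1.8679%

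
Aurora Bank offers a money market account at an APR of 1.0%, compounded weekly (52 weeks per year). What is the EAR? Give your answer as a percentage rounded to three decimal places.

1.005%

EAR = (1 + 0.010/52)^52 − 1.
= (1 + 0.000192)^52 − 1 = 1.010049 − 1 = 1.005%.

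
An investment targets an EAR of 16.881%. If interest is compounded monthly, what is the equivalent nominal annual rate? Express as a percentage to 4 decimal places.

(1 + r/12)^12 − 1 = 0.16881, so 1 + r/12 = 1.16881^(1/12).
r/12 = 0.013084, so r = 0.157004 = 15.7004%.

15.7004%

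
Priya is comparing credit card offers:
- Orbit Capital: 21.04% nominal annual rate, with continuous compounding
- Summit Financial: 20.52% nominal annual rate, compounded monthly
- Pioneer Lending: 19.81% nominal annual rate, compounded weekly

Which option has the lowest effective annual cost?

Pioneer Lending

Orbit Capital: e^0.2104 − 1 = 23.417%
Summit Financial: (1 + 0.2052/12)^12 − 1 = 22.564%
Pioneer Lending: (1 + 0.1981/52)^52 − 1 = 21.863%
The lowest effective annual rate is Pioneer Lending at 21.863%.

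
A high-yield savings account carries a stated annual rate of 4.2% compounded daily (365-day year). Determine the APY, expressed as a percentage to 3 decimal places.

4.289%

EAR = (1 + 0.042/365)^365 − 1.
= (1 + 0.000115)^365 − 1 = 1.042892 − 1 = 4.289%.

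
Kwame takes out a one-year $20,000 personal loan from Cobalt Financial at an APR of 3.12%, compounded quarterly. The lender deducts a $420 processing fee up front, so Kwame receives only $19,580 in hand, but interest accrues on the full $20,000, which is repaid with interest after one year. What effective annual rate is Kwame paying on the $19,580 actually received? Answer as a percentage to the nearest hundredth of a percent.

5.37%

Amount owed after one year: 20,000 × (1 + 0.0312/4)^4 = 20,000 × 1.031567 = $20,631.34.
Effective rate on net proceeds: 20,631.34 / 19,580 − 1 = 0.053695 = 5.37%.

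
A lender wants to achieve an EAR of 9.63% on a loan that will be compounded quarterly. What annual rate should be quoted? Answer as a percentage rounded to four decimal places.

(1 + r/4)^4 − 1 = 0.0963, so 1 + r/4 = 1.0963^(1/4).
r/4 = 0.023251, so r = 0.093006 = 9.3006%.

9.3006%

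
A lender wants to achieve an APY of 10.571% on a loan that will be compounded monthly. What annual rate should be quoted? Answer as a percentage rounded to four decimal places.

10.0910%

(1 + r/12)^12 − 1 = 0.10571, so 1 + r/12 = 1.10571^(1/12).
r/12 = 0.008409, so r = 0.100910 = 10.0910%.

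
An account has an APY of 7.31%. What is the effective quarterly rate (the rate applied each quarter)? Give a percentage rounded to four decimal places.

1.7794%

The per-quarter rate i satisfies (1 + i)^4 = 1 + 0.0731.
i = 1.0731^(1/4) − 1 = 0.0177944 = 1.7794%.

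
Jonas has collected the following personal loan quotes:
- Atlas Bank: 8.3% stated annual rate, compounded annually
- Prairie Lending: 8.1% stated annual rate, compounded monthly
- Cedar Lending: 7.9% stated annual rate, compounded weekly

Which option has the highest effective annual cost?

Prairie Lending

Atlas Bank: compounded annually, EAR = 8.300%
Prairie Lending: (1 + 0.081/12)^12 − 1 = 8.408%
Cedar Lending: (1 + 0.079/52)^52 − 1 = 8.214%
The highest effective annual rate is Prairie Lending at 8.408%.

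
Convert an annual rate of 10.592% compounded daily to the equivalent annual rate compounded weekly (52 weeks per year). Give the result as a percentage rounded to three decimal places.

10.601%

EAR = (1 + 0.10592/365)^365 − 1 = 0.111716.
Solve (1 + r/52)^52 = 1.111716: r/52 = 1.111716^(1/52) − 1 = 0.002039, so r = 0.106013 = 10.601%.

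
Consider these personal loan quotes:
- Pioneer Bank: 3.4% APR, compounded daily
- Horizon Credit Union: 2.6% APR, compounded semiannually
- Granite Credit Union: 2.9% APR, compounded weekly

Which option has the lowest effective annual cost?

Horizon Credit Union

Pioneer Bank: (1 + 0.034/365)^365 − 1 = 3.458%
Horizon Credit Union: (1 + 0.026/2)^2 − 1 = 2.617%
Granite Credit Union: (1 + 0.029/52)^52 − 1 = 2.942%
The lowest effective annual rate is Horizon Credit Union at 2.617%.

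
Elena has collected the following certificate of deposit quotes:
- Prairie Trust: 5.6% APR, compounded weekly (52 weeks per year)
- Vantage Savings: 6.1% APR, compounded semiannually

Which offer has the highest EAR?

Prairie Trust: (1 + 0.056/52)^52 − 1 = 5.757%
Vantage Savings: (1 + 0.061/2)^2 − 1 = 6.193%
The highest effective annual rate is Vantage Savings at 6.193%.

Vantage Savings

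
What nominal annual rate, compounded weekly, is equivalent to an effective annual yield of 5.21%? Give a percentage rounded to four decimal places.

5.0813%

(1 + r/52)^52 − 1 = 0.0521, so 1 + r/52 = 1.0521^(1/52).
r/52 = 0.000977, so r = 0.050813 = 5.0813%.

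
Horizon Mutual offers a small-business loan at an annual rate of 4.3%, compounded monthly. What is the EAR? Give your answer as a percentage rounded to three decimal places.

EAR = (1 + 0.043/12)^12 − 1.
= (1 + 0.003583)^12 − 1 = 1.043858 − 1 = 4.386%.

4.386%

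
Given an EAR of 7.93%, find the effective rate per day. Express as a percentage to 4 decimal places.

0.0209%

The per-day rate i satisfies (1 + i)^365 = 1 + 0.0793.
i = 1.0793^(1/365) − 1 = 0.0002091 = 0.0209%.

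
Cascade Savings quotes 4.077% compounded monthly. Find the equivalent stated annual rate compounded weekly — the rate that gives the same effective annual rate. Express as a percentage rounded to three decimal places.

4.072%

EAR = (1 + 0.04077/12)^12 − 1 = 0.041541.
Solve (1 + r/52)^52 = 1.041541: r/52 = 1.041541^(1/52) − 1 = 0.000783, so r = 0.040717 = 4.072%.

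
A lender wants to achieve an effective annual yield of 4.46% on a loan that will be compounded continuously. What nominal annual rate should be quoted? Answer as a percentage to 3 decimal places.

Continuous: nominal r satisfies e^r − 1 = 0.0446.
r = ln(1 + 0.0446) = ln(1.0446) = 0.043634 = 4.363%.

4.363%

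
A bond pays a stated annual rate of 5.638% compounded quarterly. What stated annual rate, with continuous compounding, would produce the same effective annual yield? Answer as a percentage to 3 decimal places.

EAR = (1 + 0.05638/4)^4 − 1 = 0.057583.
Equivalent continuous rate: r = ln(1 + 0.057583) = 0.055986 = 5.599%.

5.599%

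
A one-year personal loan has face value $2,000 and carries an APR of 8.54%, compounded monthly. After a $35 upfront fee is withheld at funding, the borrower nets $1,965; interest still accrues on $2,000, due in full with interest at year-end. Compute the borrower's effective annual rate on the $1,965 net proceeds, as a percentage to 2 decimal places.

Amount owed after one year: 2,000 × (1 + 0.0854/12)^12 = 2,000 × 1.088823 = $2,177.65.
Effective rate on net proceeds: 2,177.65 / 1,965 − 1 = 0.108217 = 10.82%.

10.82%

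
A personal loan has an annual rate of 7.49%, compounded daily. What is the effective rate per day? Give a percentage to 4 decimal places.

0.0205%

With a nominal annual rate compounded daily, the periodic rate is the nominal rate divided by 365.
i = 0.0749 / 365 = 0.0002052 = 0.0205%.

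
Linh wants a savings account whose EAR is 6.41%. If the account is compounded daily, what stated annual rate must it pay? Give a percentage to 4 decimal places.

(1 + r/365)^365 − 1 = 0.0641, so 1 + r/365 = 1.0641^(1/365).
r/365 = 0.000170, so r = 0.062135 = 6.2135%.

6.2135%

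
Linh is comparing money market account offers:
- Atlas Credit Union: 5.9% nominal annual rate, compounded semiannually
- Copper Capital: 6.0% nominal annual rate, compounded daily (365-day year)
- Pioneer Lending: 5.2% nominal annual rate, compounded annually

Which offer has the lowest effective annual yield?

Pioneer Lending

Atlas Credit Union: (1 + 0.059/2)^2 − 1 = 5.987%
Copper Capital: (1 + 0.060/365)^365 − 1 = 6.183%
Pioneer Lending: compounded annually, EAR = 5.200%
The lowest effective annual rate is Pioneer Lending at 5.200%.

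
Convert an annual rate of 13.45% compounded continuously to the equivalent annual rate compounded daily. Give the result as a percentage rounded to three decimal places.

13.452%

EAR under continuous compounding: e^0.1345 − 1 = 0.143965.
Solve (1 + r/365)^365 = 1.143965: r/365 = 1.143965^(1/365) − 1 = 0.000369, so r = 0.134525 = 13.452%.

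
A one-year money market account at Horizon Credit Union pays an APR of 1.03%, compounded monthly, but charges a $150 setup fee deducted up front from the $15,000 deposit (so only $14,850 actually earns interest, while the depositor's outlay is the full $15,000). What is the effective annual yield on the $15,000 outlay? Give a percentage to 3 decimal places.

Value after one year: 14,850 × (1 + 0.0103/12)^12 = 14,850 × 1.010349 = $15,003.68.
Effective yield on the $15,000 outlay: 15,003.68 / 15,000 − 1 = 0.000245 = 0.025%.

0.025%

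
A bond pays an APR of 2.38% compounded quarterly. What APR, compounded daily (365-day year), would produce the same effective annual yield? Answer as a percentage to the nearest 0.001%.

EAR = (1 + 0.0238/4)^4 − 1 = 0.024013.
Solve (1 + r/365)^365 = 1.024013: r/365 = 1.024013^(1/365) − 1 = 0.000065, so r = 0.023730 = 2.373%.

2.373%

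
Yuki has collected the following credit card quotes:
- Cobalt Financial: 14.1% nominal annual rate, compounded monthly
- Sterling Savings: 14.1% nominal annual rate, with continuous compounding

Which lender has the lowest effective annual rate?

Cobalt Financial: (1 + 0.141/12)^12 − 1 = 15.048%
Sterling Savings: e^0.141 − 1 = 15.142%
The lowest effective annual rate is Cobalt Financial at 15.048%.

Cobalt Financial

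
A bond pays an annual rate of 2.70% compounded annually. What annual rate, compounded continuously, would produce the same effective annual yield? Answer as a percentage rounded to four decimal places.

2.6642%

Compounded annually, EAR = nominal = 0.027000.
Equivalent continuous rate: r = ln(1 + 0.027000) = 0.026642 = 2.6642%.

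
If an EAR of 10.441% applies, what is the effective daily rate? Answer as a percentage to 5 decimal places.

0.02721%

The per-day rate i satisfies (1 + i)^365 = 1 + 0.10441.
i = 1.10441^(1/365) − 1 = 0.0002721 = 0.02721%.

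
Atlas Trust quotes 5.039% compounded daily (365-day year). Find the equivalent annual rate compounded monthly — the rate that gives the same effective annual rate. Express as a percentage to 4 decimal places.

5.0492%

EAR = (1 + 0.05039/365)^365 − 1 = 0.051678.
Solve (1 + r/12)^12 = 1.051678: r/12 = 1.051678^(1/12) − 1 = 0.004208, so r = 0.050492 = 5.0492%.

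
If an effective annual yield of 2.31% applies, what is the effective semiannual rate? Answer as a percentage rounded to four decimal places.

The per-half-year rate i satisfies (1 + i)^2 = 1 + 0.0231.
i = 1.0231^(1/2) − 1 = 0.0114841 = 1.1484%.

1.1484%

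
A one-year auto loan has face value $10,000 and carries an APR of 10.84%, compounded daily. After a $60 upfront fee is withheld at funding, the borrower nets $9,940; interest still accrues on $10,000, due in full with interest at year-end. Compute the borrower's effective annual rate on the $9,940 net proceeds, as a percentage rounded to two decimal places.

12.12%

Amount owed after one year: 10,000 × (1 + 0.1084/365)^365 = 10,000 × 1.114476 = $11,144.76.
Effective rate on net proceeds: 11,144.76 / 9,940 − 1 = 0.121203 = 12.12%.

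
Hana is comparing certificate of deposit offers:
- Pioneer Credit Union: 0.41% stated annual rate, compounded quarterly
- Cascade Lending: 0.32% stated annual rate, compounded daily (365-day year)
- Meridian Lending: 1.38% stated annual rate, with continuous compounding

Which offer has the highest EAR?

Meridian Lending

Pioneer Credit Union: (1 + 0.0041/4)^4 − 1 = 0.411%
Cascade Lending: (1 + 0.0032/365)^365 − 1 = 0.321%
Meridian Lending: e^0.0138 − 1 = 1.390%
The highest effective annual rate is Meridian Lending at 1.390%.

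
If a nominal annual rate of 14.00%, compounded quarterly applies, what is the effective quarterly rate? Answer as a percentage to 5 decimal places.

With a nominal annual rate compounded quarterly, the periodic rate is the nominal rate divided by 4.
i = 0.1400 / 4 = 0.0350000 = 3.50000%.

3.50000%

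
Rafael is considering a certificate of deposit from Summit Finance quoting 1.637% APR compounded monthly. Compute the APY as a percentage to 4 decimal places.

EAR = (1 + 0.01637/12)^12 − 1.
= (1 + 0.001364)^12 − 1 = 1.016493 − 1 = 1.6493%.

1.6493%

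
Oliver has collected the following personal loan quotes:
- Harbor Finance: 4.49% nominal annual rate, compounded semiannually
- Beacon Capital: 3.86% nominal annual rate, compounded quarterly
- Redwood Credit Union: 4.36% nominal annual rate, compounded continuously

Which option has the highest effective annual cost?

Harbor Finance

Harbor Finance: (1 + 0.0449/2)^2 − 1 = 4.540%
Beacon Capital: (1 + 0.0386/4)^4 − 1 = 3.916%
Redwood Credit Union: e^0.0436 − 1 = 4.456%
The highest effective annual rate is Harbor Finance at 4.540%.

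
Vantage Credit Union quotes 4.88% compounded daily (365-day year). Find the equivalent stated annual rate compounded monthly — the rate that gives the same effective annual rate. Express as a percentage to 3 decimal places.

4.890%

EAR = (1 + 0.0488/365)^365 − 1 = 0.050007.
Solve (1 + r/12)^12 = 1.050007: r/12 = 1.050007^(1/12) − 1 = 0.004075, so r = 0.048896 = 4.890%.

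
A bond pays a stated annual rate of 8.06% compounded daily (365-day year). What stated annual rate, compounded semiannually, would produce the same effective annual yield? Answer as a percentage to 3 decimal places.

EAR = (1 + 0.0806/365)^365 − 1 = 0.083928.
Solve (1 + r/2)^2 = 1.083928: r/2 = 1.083928^(1/2) − 1 = 0.041118, so r = 0.082237 = 8.224%.

8.224%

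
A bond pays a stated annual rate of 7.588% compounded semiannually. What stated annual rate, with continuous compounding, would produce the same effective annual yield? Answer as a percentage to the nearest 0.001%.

EAR = (1 + 0.07588/2)^2 − 1 = 0.077319.
Equivalent continuous rate: r = ln(1 + 0.077319) = 0.074476 = 7.448%.

7.448%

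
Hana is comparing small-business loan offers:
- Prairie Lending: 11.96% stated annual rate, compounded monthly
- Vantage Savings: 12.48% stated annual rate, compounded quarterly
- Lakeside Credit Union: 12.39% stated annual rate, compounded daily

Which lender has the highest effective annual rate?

Lakeside Credit Union

Prairie Lending: (1 + 0.1196/12)^12 − 1 = 12.638%
Vantage Savings: (1 + 0.1248/4)^4 − 1 = 13.076%
Lakeside Credit Union: (1 + 0.1239/365)^365 − 1 = 13.188%
The highest effective annual rate is Lakeside Credit Union at 13.188%.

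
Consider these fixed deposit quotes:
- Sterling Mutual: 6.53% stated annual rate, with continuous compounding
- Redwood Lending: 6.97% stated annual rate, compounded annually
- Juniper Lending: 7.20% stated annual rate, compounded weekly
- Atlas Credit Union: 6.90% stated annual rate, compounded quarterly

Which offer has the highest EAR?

Juniper Lending

Sterling Mutual: e^0.0653 − 1 = 6.748%
Redwood Lending: compounded annually, EAR = 6.970%
Juniper Lending: (1 + 0.0720/52)^52 − 1 = 7.460%
Atlas Credit Union: (1 + 0.0690/4)^4 − 1 = 7.081%
The highest effective annual rate is Juniper Lending at 7.460%.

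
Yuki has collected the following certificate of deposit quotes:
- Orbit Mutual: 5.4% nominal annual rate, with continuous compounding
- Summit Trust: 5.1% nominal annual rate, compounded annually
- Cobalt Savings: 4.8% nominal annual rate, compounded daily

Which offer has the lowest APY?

Orbit Mutual: e^0.054 − 1 = 5.548%
Summit Trust: compounded annually, EAR = 5.100%
Cobalt Savings: (1 + 0.048/365)^365 − 1 = 4.917%
The lowest effective annual rate is Cobalt Savings at 4.917%.

Cobalt Savings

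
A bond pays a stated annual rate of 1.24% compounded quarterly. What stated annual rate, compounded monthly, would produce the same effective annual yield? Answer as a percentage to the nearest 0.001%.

EAR = (1 + 0.0124/4)^4 − 1 = 0.012458.
Solve (1 + r/12)^12 = 1.012458: r/12 = 1.012458^(1/12) − 1 = 0.001032, so r = 0.012387 = 1.239%.

1.239%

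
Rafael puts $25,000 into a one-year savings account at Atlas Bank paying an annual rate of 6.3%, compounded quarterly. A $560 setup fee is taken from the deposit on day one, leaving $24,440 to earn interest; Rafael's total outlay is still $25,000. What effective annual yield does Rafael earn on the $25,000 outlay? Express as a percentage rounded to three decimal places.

Value after one year: 24,440 × (1 + 0.063/4)^4 = 24,440 × 1.064504 = $26,016.48.
Effective yield on the $25,000 outlay: 26,016.48 / 25,000 − 1 = 0.040659 = 4.066%.

4.066%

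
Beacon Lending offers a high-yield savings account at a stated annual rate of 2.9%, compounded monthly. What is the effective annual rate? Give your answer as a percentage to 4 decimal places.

EAR = (1 + 0.029/12)^12 − 1.
= (1 + 0.002417)^12 − 1 = 1.029389 − 1 = 2.9389%.

2.9389%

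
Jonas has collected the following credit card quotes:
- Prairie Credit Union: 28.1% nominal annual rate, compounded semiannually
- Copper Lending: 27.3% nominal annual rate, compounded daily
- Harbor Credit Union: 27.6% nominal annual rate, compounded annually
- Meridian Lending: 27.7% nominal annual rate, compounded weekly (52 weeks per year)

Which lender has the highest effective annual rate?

Meridian Lending

Prairie Credit Union: (1 + 0.281/2)^2 − 1 = 30.074%
Copper Lending: (1 + 0.273/365)^365 − 1 = 31.377%
Harbor Credit Union: compounded annually, EAR = 27.600%
Meridian Lending: (1 + 0.277/52)^52 − 1 = 31.820%
The highest effective annual rate is Meridian Lending at 31.820%.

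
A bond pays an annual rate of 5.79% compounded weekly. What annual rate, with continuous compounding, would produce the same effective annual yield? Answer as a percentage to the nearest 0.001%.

5.787%

EAR = (1 + 0.0579/52)^52 − 1 = 0.059575.
Equivalent continuous rate: r = ln(1 + 0.059575) = 0.057868 = 5.787%.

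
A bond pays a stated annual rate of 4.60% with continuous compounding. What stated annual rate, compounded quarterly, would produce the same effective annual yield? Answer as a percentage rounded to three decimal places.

EAR under continuous compounding: e^0.0460 − 1 = 0.047074.
Solve (1 + r/4)^4 = 1.047074: r/4 = 1.047074^(1/4) − 1 = 0.011566, so r = 0.046266 = 4.627%.

4.627%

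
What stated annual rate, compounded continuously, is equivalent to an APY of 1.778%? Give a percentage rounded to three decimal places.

Continuous: nominal r satisfies e^r − 1 = 0.01778.
r = ln(1 + 0.01778) = ln(1.01778) = 0.017624 = 1.762%.

1.762%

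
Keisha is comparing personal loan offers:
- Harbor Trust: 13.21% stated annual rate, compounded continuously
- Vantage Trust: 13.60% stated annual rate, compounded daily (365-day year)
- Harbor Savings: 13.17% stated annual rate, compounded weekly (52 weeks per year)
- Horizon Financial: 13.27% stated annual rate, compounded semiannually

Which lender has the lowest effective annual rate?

Harbor Trust: e^0.1321 − 1 = 14.122%
Vantage Trust: (1 + 0.1360/365)^365 − 1 = 14.565%
Harbor Savings: (1 + 0.1317/52)^52 − 1 = 14.058%
Horizon Financial: (1 + 0.1327/2)^2 − 1 = 13.710%
The lowest effective annual rate is Horizon Financial at 13.710%.

Horizon Financial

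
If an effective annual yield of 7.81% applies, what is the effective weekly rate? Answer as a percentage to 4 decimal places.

0.1447%

The per-week rate i satisfies (1 + i)^52 = 1 + 0.0781.
i = 1.0781^(1/52) − 1 = 0.0014472 = 0.1447%.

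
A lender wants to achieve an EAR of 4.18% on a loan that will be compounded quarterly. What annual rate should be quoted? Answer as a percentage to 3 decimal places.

(1 + r/4)^4 − 1 = 0.0418, so 1 + r/4 = 1.0418^(1/4).
r/4 = 0.010290, so r = 0.041160 = 4.116%.

4.116%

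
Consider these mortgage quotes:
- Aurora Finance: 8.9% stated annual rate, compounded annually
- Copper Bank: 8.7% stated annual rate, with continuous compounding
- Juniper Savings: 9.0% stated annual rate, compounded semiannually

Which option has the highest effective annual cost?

Aurora Finance: compounded annually, EAR = 8.900%
Copper Bank: e^0.087 − 1 = 9.090%
Juniper Savings: (1 + 0.090/2)^2 − 1 = 9.202%
The highest effective annual rate is Juniper Savings at 9.202%.

Juniper Savings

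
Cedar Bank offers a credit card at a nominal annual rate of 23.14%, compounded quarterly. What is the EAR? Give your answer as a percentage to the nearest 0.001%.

EAR = (1 + 0.2314/4)^4 − 1.
= 1.252265 − 1 = 25.227%.

25.227%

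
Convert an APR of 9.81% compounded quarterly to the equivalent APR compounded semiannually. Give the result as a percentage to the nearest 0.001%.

9.930%

EAR = (1 + 0.0981/4)^4 − 1 = 0.101768.
Solve (1 + r/2)^2 = 1.101768: r/2 = 1.101768^(1/2) − 1 = 0.049651, so r = 0.099303 = 9.930%.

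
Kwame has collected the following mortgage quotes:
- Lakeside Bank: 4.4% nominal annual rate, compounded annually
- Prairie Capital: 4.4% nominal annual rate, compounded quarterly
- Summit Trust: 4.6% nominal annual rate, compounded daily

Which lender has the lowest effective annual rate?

Lakeside Bank

Lakeside Bank: compounded annually, EAR = 4.400%
Prairie Capital: (1 + 0.044/4)^4 − 1 = 4.473%
Summit Trust: (1 + 0.046/365)^365 − 1 = 4.707%
The lowest effective annual rate is Lakeside Bank at 4.400%.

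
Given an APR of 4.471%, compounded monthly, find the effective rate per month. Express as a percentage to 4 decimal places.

0.3726%

With a nominal annual rate compounded monthly, the periodic rate is the nominal rate divided by 12.
i = 0.04471 / 12 = 0.0037258 = 0.3726%.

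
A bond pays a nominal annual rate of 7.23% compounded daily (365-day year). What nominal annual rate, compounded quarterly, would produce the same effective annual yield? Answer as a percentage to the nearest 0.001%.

7.295%

EAR = (1 + 0.0723/365)^365 − 1 = 0.074970.
Solve (1 + r/4)^4 = 1.074970: r/4 = 1.074970^(1/4) − 1 = 0.018238, so r = 0.072950 = 7.295%.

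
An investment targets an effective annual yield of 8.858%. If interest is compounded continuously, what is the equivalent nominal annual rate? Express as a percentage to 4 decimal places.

8.4874%

Continuous: nominal r satisfies e^r − 1 = 0.08858.
r = ln(1 + 0.08858) = ln(1.08858) = 0.084874 = 8.4874%.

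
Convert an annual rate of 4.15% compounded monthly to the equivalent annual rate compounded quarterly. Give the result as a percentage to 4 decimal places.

4.1644%

EAR = (1 + 0.0415/12)^12 − 1 = 0.042299.
Solve (1 + r/4)^4 = 1.042299: r/4 = 1.042299^(1/4) − 1 = 0.010411, so r = 0.041644 = 4.1644%.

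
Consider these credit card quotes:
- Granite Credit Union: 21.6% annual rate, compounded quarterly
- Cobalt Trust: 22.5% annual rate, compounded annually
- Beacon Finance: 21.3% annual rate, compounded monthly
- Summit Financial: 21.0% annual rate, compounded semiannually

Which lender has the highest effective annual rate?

Beacon Finance

Granite Credit Union: (1 + 0.216/4)^4 − 1 = 23.413%
Cobalt Trust: compounded annually, EAR = 22.500%
Beacon Finance: (1 + 0.213/12)^12 − 1 = 23.508%
Summit Financial: (1 + 0.210/2)^2 − 1 = 22.103%
The highest effective annual rate is Beacon Finance at 23.508%.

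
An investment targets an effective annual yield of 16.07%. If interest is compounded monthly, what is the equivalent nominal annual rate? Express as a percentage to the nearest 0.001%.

(1 + r/12)^12 − 1 = 0.1607, so 1 + r/12 = 1.1607^(1/12).
r/12 = 0.012496, so r = 0.149952 = 14.995%.

14.995%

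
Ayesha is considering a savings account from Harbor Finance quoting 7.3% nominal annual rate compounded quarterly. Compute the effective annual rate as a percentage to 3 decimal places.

7.502%

EAR = (1 + 0.073/4)^4 − 1.
= (1 + 0.018250)^4 − 1 = 1.075023 − 1 = 7.502%.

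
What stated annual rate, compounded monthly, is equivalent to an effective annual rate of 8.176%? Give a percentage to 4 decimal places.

7.8847%

(1 + r/12)^12 − 1 = 0.08176, so 1 + r/12 = 1.08176^(1/12).
r/12 = 0.006571, so r = 0.078847 = 7.8847%.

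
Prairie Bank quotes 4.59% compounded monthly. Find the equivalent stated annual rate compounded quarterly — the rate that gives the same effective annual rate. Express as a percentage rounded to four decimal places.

4.6076%

EAR = (1 + 0.0459/12)^12 − 1 = 0.046878.
Solve (1 + r/4)^4 = 1.046878: r/4 = 1.046878^(1/4) − 1 = 0.011519, so r = 0.046076 = 4.6076%.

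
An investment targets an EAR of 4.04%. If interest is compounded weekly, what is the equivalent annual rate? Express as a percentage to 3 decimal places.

3.962%

(1 + r/52)^52 − 1 = 0.0404, so 1 + r/52 = 1.0404^(1/52).
r/52 = 0.000762, so r = 0.039620 = 3.962%.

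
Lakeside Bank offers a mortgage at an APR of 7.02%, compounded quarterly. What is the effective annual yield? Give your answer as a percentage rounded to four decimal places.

7.2070%

EAR = (1 + 0.0702/4)^4 − 1.
= (1 + 0.017550)^4 − 1 = 1.072070 − 1 = 7.2070%.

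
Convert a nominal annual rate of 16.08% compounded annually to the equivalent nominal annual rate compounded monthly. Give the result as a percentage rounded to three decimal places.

15.004%

Compounded annually, EAR = nominal = 0.160800.
Solve (1 + r/12)^12 = 1.160800: r/12 = 1.160800^(1/12) − 1 = 0.012503, so r = 0.150040 = 15.004%.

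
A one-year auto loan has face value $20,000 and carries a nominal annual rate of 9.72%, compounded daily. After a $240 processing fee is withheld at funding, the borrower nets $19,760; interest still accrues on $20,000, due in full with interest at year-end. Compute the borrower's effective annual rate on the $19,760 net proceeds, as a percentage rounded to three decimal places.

Amount owed after one year: 20,000 × (1 + 0.0972/365)^365 = 20,000 × 1.102067 = $22,041.33.
Effective rate on net proceeds: 22,041.33 / 19,760 − 1 = 0.115452 = 11.545%.

11.545%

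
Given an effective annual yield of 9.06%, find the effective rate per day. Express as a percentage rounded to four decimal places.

0.0238%

The per-day rate i satisfies (1 + i)^365 = 1 + 0.0906.
i = 1.0906^(1/365) − 1 = 0.0002376 = 0.0238%.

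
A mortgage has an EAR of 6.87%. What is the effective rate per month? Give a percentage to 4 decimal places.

The per-month rate i satisfies (1 + i)^12 = 1 + 0.0687.
i = 1.0687^(1/12) − 1 = 0.0055523 = 0.5552%.

0.5552%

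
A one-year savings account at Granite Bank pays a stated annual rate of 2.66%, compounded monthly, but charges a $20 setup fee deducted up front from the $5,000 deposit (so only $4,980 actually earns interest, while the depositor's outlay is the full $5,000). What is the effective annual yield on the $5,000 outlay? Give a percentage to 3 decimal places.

Value after one year: 4,980 × (1 + 0.0266/12)^12 = 4,980 × 1.026927 = $5,114.09.
Effective yield on the $5,000 outlay: 5,114.09 / 5,000 − 1 = 0.022819 = 2.282%.

2.282%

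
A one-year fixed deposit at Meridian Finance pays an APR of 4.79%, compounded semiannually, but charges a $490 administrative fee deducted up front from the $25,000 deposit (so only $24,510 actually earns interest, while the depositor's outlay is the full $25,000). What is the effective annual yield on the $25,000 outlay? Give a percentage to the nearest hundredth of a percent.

Value after one year: 24,510 × (1 + 0.0479/2)^2 = 24,510 × 1.048474 = $25,698.09.
Effective yield on the $25,000 outlay: 25,698.09 / 25,000 − 1 = 0.027924 = 2.79%.

2.79%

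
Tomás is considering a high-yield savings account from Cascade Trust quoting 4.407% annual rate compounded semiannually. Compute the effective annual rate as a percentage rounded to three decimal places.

EAR = (1 + 0.04407/2)^2 − 1.
= (1 + 0.022035)^2 − 1 = 1.044556 − 1 = 4.456%.

4.456%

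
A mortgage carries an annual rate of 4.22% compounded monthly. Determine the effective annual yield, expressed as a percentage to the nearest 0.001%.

EAR = (1 + 0.0422/12)^12 − 1.
= (1 + 0.003517)^12 − 1 = 1.043026 − 1 = 4.303%.

4.303%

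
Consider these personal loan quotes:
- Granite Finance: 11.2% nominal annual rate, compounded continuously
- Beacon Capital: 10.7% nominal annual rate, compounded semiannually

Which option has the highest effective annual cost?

Granite Finance: e^0.112 − 1 = 11.851%
Beacon Capital: (1 + 0.107/2)^2 − 1 = 10.986%
The highest effective annual rate is Granite Finance at 11.851%.

Granite Finance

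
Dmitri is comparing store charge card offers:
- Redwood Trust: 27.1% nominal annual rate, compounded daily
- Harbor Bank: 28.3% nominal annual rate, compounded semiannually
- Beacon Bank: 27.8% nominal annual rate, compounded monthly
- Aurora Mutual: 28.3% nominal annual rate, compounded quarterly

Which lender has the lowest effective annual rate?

Redwood Trust: (1 + 0.271/365)^365 − 1 = 31.114%
Harbor Bank: (1 + 0.283/2)^2 − 1 = 30.302%
Beacon Bank: (1 + 0.278/12)^12 − 1 = 31.631%
Aurora Mutual: (1 + 0.283/4)^4 − 1 = 31.448%
The lowest effective annual rate is Harbor Bank at 30.302%.

Harbor Bank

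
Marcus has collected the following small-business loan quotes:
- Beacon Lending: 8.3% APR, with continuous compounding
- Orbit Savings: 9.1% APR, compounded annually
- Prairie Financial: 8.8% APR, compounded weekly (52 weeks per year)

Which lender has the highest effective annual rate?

Beacon Lending: e^0.083 − 1 = 8.654%
Orbit Savings: compounded annually, EAR = 9.100%
Prairie Financial: (1 + 0.088/52)^52 − 1 = 9.191%
The highest effective annual rate is Prairie Financial at 9.191%.

Prairie Financial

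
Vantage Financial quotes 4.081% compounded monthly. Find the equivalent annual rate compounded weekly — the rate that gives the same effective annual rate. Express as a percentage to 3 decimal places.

4.076%

EAR = (1 + 0.04081/12)^12 − 1 = 0.041582.
Solve (1 + r/52)^52 = 1.041582: r/52 = 1.041582^(1/52) − 1 = 0.000784, so r = 0.040757 = 4.076%.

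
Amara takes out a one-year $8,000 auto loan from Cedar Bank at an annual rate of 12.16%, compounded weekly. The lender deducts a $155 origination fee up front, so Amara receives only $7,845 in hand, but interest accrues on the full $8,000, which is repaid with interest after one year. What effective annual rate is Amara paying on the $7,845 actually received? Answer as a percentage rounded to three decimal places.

Amount owed after one year: 8,000 × (1 + 0.1216/52)^52 = 8,000 × 1.129142 = $9,033.14.
Effective rate on net proceeds: 9,033.14 / 7,845 − 1 = 0.151451 = 15.145%.

15.145%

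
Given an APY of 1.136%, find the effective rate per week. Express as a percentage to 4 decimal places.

The per-week rate i satisfies (1 + i)^52 = 1 + 0.01136.
i = 1.01136^(1/52) − 1 = 0.0002173 = 0.0217%.

0.0217%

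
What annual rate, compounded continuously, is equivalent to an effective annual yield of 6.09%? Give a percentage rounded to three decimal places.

5.912%

Continuous: nominal r satisfies e^r − 1 = 0.0609.
r = ln(1 + 0.0609) = ln(1.0609) = 0.059118 = 5.912%.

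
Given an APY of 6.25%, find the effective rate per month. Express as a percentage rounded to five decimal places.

0.50648%

The per-month rate i satisfies (1 + i)^12 = 1 + 0.0625.
i = 1.0625^(1/12) − 1 = 0.0050648 = 0.50648%.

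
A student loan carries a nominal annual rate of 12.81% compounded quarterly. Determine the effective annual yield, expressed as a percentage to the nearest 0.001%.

13.439%

EAR = (1 + 0.1281/4)^4 − 1.
= (1 + 0.032025)^4 − 1 = 1.134386 − 1 = 13.439%.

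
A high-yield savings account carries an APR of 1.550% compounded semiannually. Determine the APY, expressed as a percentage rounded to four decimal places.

EAR = (1 + 0.01550/2)^2 − 1.
= 1.015560 − 1 = 1.5560%.

1.5560%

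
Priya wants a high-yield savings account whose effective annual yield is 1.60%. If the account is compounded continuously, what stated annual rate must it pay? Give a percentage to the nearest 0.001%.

Continuous: nominal r satisfies e^r − 1 = 0.0160.
r = ln(1 + 0.0160) = ln(1.0160) = 0.015873 = 1.587%.

1.587%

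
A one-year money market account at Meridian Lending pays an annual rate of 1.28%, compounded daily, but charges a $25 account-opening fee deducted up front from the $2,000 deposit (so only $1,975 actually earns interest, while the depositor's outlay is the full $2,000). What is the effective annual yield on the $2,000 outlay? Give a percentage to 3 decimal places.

0.022%

Value after one year: 1,975 × (1 + 0.0128/365)^365 = 1,975 × 1.012882 = $2,000.44.
Effective yield on the $2,000 outlay: 2,000.44 / 2,000 − 1 = 0.000221 = 0.022%.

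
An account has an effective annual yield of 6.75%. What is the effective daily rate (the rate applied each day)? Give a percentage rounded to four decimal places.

0.0179%

The per-day rate i satisfies (1 + i)^365 = 1 + 0.0675.
i = 1.0675^(1/365) − 1 = 0.0001790 = 0.0179%.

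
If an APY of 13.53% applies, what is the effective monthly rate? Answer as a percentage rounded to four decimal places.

1.0631%

The per-month rate i satisfies (1 + i)^12 = 1 + 0.1353.
i = 1.1353^(1/12) − 1 = 0.0106309 = 1.0631%.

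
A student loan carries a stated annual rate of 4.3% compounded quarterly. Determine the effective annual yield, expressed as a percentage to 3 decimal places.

4.370%

EAR = (1 + 0.043/4)^4 − 1.
= (1 + 0.010750)^4 − 1 = 1.043698 − 1 = 4.370%.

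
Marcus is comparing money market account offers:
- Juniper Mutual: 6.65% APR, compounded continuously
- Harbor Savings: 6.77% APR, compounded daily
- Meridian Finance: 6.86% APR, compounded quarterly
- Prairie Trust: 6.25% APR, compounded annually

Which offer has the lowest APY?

Prairie Trust

Juniper Mutual: e^0.0665 − 1 = 6.876%
Harbor Savings: (1 + 0.0677/365)^365 − 1 = 7.004%
Meridian Finance: (1 + 0.0686/4)^4 − 1 = 7.038%
Prairie Trust: compounded annually, EAR = 6.250%
The lowest effective annual rate is Prairie Trust at 6.250%.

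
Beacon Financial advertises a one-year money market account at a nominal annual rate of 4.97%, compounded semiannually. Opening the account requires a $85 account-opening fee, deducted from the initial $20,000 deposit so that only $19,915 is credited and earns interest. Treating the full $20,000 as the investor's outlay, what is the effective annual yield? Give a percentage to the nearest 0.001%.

Value after one year: 19,915 × (1 + 0.0497/2)^2 = 19,915 × 1.050318 = $20,917.07.
Effective yield on the $20,000 outlay: 20,917.07 / 20,000 − 1 = 0.045854 = 4.585%.

4.585%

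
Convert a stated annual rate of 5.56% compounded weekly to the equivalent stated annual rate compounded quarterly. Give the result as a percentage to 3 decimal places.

EAR = (1 + 0.0556/52)^52 − 1 = 0.057143.
Solve (1 + r/4)^4 = 1.057143: r/4 = 1.057143^(1/4) − 1 = 0.013990, so r = 0.055958 = 5.596%.

5.596%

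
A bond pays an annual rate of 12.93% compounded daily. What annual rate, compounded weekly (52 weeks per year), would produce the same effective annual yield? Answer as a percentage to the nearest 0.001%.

EAR = (1 + 0.1293/365)^365 − 1 = 0.138005.
Solve (1 + r/52)^52 = 1.138005: r/52 = 1.138005^(1/52) − 1 = 0.002489, so r = 0.129438 = 12.944%.

12.944%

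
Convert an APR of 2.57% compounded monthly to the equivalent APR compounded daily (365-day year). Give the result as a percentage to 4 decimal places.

EAR = (1 + 0.0257/12)^12 − 1 = 0.026005.
Solve (1 + r/365)^365 = 1.026005: r/365 = 1.026005^(1/365) − 1 = 0.000070, so r = 0.025673 = 2.5673%.

2.5673%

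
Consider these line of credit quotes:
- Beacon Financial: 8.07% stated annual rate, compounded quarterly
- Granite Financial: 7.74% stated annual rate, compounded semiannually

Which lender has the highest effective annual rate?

Beacon Financial

Beacon Financial: (1 + 0.0807/4)^4 − 1 = 8.318%
Granite Financial: (1 + 0.0774/2)^2 − 1 = 7.890%
The highest effective annual rate is Beacon Financial at 8.318%.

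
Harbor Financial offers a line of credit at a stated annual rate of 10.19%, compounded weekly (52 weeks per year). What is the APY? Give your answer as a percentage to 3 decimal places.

EAR = (1 + 0.1019/52)^52 − 1.
= 1.107162 − 1 = 10.716%.

10.716%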